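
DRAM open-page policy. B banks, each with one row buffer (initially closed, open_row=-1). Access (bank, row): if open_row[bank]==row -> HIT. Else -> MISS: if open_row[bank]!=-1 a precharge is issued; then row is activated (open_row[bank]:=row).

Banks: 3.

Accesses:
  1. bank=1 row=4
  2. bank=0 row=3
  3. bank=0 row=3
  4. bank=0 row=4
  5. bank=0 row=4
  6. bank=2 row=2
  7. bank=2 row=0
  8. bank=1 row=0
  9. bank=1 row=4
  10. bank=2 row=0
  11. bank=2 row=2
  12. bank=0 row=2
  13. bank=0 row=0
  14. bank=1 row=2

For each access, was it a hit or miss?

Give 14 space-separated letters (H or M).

Acc 1: bank1 row4 -> MISS (open row4); precharges=0
Acc 2: bank0 row3 -> MISS (open row3); precharges=0
Acc 3: bank0 row3 -> HIT
Acc 4: bank0 row4 -> MISS (open row4); precharges=1
Acc 5: bank0 row4 -> HIT
Acc 6: bank2 row2 -> MISS (open row2); precharges=1
Acc 7: bank2 row0 -> MISS (open row0); precharges=2
Acc 8: bank1 row0 -> MISS (open row0); precharges=3
Acc 9: bank1 row4 -> MISS (open row4); precharges=4
Acc 10: bank2 row0 -> HIT
Acc 11: bank2 row2 -> MISS (open row2); precharges=5
Acc 12: bank0 row2 -> MISS (open row2); precharges=6
Acc 13: bank0 row0 -> MISS (open row0); precharges=7
Acc 14: bank1 row2 -> MISS (open row2); precharges=8

Answer: M M H M H M M M M H M M M M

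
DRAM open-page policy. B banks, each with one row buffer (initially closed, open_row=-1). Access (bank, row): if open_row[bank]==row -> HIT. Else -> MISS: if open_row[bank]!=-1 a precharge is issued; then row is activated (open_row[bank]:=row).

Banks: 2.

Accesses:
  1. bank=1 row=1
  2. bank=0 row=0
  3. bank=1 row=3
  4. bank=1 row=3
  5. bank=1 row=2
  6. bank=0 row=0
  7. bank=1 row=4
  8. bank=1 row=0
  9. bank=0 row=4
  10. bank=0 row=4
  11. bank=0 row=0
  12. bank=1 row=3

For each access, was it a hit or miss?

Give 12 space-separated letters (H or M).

Acc 1: bank1 row1 -> MISS (open row1); precharges=0
Acc 2: bank0 row0 -> MISS (open row0); precharges=0
Acc 3: bank1 row3 -> MISS (open row3); precharges=1
Acc 4: bank1 row3 -> HIT
Acc 5: bank1 row2 -> MISS (open row2); precharges=2
Acc 6: bank0 row0 -> HIT
Acc 7: bank1 row4 -> MISS (open row4); precharges=3
Acc 8: bank1 row0 -> MISS (open row0); precharges=4
Acc 9: bank0 row4 -> MISS (open row4); precharges=5
Acc 10: bank0 row4 -> HIT
Acc 11: bank0 row0 -> MISS (open row0); precharges=6
Acc 12: bank1 row3 -> MISS (open row3); precharges=7

Answer: M M M H M H M M M H M M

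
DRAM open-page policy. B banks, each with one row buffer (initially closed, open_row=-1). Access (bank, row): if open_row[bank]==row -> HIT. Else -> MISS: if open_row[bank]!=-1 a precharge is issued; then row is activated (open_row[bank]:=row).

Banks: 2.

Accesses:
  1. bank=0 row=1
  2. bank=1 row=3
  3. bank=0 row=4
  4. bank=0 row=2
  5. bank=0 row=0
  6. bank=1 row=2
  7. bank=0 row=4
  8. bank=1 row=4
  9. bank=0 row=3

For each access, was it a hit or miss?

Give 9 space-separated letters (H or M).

Acc 1: bank0 row1 -> MISS (open row1); precharges=0
Acc 2: bank1 row3 -> MISS (open row3); precharges=0
Acc 3: bank0 row4 -> MISS (open row4); precharges=1
Acc 4: bank0 row2 -> MISS (open row2); precharges=2
Acc 5: bank0 row0 -> MISS (open row0); precharges=3
Acc 6: bank1 row2 -> MISS (open row2); precharges=4
Acc 7: bank0 row4 -> MISS (open row4); precharges=5
Acc 8: bank1 row4 -> MISS (open row4); precharges=6
Acc 9: bank0 row3 -> MISS (open row3); precharges=7

Answer: M M M M M M M M M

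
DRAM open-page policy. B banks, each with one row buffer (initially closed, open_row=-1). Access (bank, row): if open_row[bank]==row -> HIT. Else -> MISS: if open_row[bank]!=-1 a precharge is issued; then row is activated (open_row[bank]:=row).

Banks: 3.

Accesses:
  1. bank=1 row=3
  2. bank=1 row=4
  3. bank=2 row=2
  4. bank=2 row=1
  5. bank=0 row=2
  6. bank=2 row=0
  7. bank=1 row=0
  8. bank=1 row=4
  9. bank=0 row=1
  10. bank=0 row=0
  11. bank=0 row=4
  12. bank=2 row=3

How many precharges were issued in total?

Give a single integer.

Acc 1: bank1 row3 -> MISS (open row3); precharges=0
Acc 2: bank1 row4 -> MISS (open row4); precharges=1
Acc 3: bank2 row2 -> MISS (open row2); precharges=1
Acc 4: bank2 row1 -> MISS (open row1); precharges=2
Acc 5: bank0 row2 -> MISS (open row2); precharges=2
Acc 6: bank2 row0 -> MISS (open row0); precharges=3
Acc 7: bank1 row0 -> MISS (open row0); precharges=4
Acc 8: bank1 row4 -> MISS (open row4); precharges=5
Acc 9: bank0 row1 -> MISS (open row1); precharges=6
Acc 10: bank0 row0 -> MISS (open row0); precharges=7
Acc 11: bank0 row4 -> MISS (open row4); precharges=8
Acc 12: bank2 row3 -> MISS (open row3); precharges=9

Answer: 9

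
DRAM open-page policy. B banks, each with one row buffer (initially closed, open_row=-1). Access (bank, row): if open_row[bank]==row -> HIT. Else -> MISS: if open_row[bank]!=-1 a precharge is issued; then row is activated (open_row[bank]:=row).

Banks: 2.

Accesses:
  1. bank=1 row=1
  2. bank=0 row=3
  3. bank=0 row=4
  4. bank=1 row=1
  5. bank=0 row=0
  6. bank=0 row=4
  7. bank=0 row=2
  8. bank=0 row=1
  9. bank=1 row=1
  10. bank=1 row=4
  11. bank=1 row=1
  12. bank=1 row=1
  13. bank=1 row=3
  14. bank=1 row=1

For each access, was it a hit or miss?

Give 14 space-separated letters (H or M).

Acc 1: bank1 row1 -> MISS (open row1); precharges=0
Acc 2: bank0 row3 -> MISS (open row3); precharges=0
Acc 3: bank0 row4 -> MISS (open row4); precharges=1
Acc 4: bank1 row1 -> HIT
Acc 5: bank0 row0 -> MISS (open row0); precharges=2
Acc 6: bank0 row4 -> MISS (open row4); precharges=3
Acc 7: bank0 row2 -> MISS (open row2); precharges=4
Acc 8: bank0 row1 -> MISS (open row1); precharges=5
Acc 9: bank1 row1 -> HIT
Acc 10: bank1 row4 -> MISS (open row4); precharges=6
Acc 11: bank1 row1 -> MISS (open row1); precharges=7
Acc 12: bank1 row1 -> HIT
Acc 13: bank1 row3 -> MISS (open row3); precharges=8
Acc 14: bank1 row1 -> MISS (open row1); precharges=9

Answer: M M M H M M M M H M M H M M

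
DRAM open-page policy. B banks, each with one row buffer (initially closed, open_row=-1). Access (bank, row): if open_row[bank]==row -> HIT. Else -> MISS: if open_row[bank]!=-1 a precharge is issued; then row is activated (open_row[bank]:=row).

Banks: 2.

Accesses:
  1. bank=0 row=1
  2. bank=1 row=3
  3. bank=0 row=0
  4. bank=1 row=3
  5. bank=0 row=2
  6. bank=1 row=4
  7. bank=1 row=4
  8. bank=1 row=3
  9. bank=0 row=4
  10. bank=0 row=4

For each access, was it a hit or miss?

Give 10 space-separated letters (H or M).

Acc 1: bank0 row1 -> MISS (open row1); precharges=0
Acc 2: bank1 row3 -> MISS (open row3); precharges=0
Acc 3: bank0 row0 -> MISS (open row0); precharges=1
Acc 4: bank1 row3 -> HIT
Acc 5: bank0 row2 -> MISS (open row2); precharges=2
Acc 6: bank1 row4 -> MISS (open row4); precharges=3
Acc 7: bank1 row4 -> HIT
Acc 8: bank1 row3 -> MISS (open row3); precharges=4
Acc 9: bank0 row4 -> MISS (open row4); precharges=5
Acc 10: bank0 row4 -> HIT

Answer: M M M H M M H M M H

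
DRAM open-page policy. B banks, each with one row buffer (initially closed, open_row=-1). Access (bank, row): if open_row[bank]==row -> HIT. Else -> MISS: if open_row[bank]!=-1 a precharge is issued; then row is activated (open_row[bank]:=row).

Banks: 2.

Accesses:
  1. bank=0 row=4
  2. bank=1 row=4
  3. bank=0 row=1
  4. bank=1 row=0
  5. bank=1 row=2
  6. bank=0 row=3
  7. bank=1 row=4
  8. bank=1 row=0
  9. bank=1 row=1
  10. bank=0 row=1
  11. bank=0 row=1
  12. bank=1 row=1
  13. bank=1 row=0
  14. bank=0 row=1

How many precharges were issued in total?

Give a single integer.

Acc 1: bank0 row4 -> MISS (open row4); precharges=0
Acc 2: bank1 row4 -> MISS (open row4); precharges=0
Acc 3: bank0 row1 -> MISS (open row1); precharges=1
Acc 4: bank1 row0 -> MISS (open row0); precharges=2
Acc 5: bank1 row2 -> MISS (open row2); precharges=3
Acc 6: bank0 row3 -> MISS (open row3); precharges=4
Acc 7: bank1 row4 -> MISS (open row4); precharges=5
Acc 8: bank1 row0 -> MISS (open row0); precharges=6
Acc 9: bank1 row1 -> MISS (open row1); precharges=7
Acc 10: bank0 row1 -> MISS (open row1); precharges=8
Acc 11: bank0 row1 -> HIT
Acc 12: bank1 row1 -> HIT
Acc 13: bank1 row0 -> MISS (open row0); precharges=9
Acc 14: bank0 row1 -> HIT

Answer: 9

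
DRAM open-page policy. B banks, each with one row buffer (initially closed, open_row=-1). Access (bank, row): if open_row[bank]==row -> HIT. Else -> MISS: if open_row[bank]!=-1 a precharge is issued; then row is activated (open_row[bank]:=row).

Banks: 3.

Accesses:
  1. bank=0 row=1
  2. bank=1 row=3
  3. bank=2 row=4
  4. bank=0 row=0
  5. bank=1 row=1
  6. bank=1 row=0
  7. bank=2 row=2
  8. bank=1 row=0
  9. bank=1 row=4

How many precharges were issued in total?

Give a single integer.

Answer: 5

Derivation:
Acc 1: bank0 row1 -> MISS (open row1); precharges=0
Acc 2: bank1 row3 -> MISS (open row3); precharges=0
Acc 3: bank2 row4 -> MISS (open row4); precharges=0
Acc 4: bank0 row0 -> MISS (open row0); precharges=1
Acc 5: bank1 row1 -> MISS (open row1); precharges=2
Acc 6: bank1 row0 -> MISS (open row0); precharges=3
Acc 7: bank2 row2 -> MISS (open row2); precharges=4
Acc 8: bank1 row0 -> HIT
Acc 9: bank1 row4 -> MISS (open row4); precharges=5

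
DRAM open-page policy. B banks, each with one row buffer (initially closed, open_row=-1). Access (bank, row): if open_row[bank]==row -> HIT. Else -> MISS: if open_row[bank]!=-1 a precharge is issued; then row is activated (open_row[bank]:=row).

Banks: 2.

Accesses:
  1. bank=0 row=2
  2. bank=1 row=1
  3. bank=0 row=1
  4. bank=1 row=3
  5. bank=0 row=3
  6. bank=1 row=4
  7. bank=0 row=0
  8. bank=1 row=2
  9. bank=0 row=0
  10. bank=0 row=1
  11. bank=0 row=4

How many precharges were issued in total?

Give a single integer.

Answer: 8

Derivation:
Acc 1: bank0 row2 -> MISS (open row2); precharges=0
Acc 2: bank1 row1 -> MISS (open row1); precharges=0
Acc 3: bank0 row1 -> MISS (open row1); precharges=1
Acc 4: bank1 row3 -> MISS (open row3); precharges=2
Acc 5: bank0 row3 -> MISS (open row3); precharges=3
Acc 6: bank1 row4 -> MISS (open row4); precharges=4
Acc 7: bank0 row0 -> MISS (open row0); precharges=5
Acc 8: bank1 row2 -> MISS (open row2); precharges=6
Acc 9: bank0 row0 -> HIT
Acc 10: bank0 row1 -> MISS (open row1); precharges=7
Acc 11: bank0 row4 -> MISS (open row4); precharges=8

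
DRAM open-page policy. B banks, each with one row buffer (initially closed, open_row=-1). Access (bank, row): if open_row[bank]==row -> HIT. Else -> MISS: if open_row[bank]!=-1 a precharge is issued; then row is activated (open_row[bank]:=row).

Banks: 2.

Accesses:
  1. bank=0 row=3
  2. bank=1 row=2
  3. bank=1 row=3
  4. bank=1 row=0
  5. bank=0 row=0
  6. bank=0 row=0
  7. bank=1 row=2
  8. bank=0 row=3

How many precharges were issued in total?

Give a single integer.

Acc 1: bank0 row3 -> MISS (open row3); precharges=0
Acc 2: bank1 row2 -> MISS (open row2); precharges=0
Acc 3: bank1 row3 -> MISS (open row3); precharges=1
Acc 4: bank1 row0 -> MISS (open row0); precharges=2
Acc 5: bank0 row0 -> MISS (open row0); precharges=3
Acc 6: bank0 row0 -> HIT
Acc 7: bank1 row2 -> MISS (open row2); precharges=4
Acc 8: bank0 row3 -> MISS (open row3); precharges=5

Answer: 5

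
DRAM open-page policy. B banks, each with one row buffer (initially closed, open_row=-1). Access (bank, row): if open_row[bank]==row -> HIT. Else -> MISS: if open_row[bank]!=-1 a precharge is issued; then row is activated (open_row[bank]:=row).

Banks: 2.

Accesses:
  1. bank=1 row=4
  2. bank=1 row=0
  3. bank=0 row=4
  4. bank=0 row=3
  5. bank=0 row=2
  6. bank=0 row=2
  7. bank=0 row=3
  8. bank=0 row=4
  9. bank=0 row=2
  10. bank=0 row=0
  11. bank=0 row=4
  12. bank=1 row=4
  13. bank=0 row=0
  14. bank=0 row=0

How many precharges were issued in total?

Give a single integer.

Acc 1: bank1 row4 -> MISS (open row4); precharges=0
Acc 2: bank1 row0 -> MISS (open row0); precharges=1
Acc 3: bank0 row4 -> MISS (open row4); precharges=1
Acc 4: bank0 row3 -> MISS (open row3); precharges=2
Acc 5: bank0 row2 -> MISS (open row2); precharges=3
Acc 6: bank0 row2 -> HIT
Acc 7: bank0 row3 -> MISS (open row3); precharges=4
Acc 8: bank0 row4 -> MISS (open row4); precharges=5
Acc 9: bank0 row2 -> MISS (open row2); precharges=6
Acc 10: bank0 row0 -> MISS (open row0); precharges=7
Acc 11: bank0 row4 -> MISS (open row4); precharges=8
Acc 12: bank1 row4 -> MISS (open row4); precharges=9
Acc 13: bank0 row0 -> MISS (open row0); precharges=10
Acc 14: bank0 row0 -> HIT

Answer: 10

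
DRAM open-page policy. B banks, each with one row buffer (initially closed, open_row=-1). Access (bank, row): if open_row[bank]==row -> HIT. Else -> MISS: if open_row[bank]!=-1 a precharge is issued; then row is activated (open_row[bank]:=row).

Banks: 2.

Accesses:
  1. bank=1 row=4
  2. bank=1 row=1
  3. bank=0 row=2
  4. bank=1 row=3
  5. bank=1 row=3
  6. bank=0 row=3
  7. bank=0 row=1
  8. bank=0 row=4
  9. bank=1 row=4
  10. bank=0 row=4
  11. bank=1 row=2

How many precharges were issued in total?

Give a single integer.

Acc 1: bank1 row4 -> MISS (open row4); precharges=0
Acc 2: bank1 row1 -> MISS (open row1); precharges=1
Acc 3: bank0 row2 -> MISS (open row2); precharges=1
Acc 4: bank1 row3 -> MISS (open row3); precharges=2
Acc 5: bank1 row3 -> HIT
Acc 6: bank0 row3 -> MISS (open row3); precharges=3
Acc 7: bank0 row1 -> MISS (open row1); precharges=4
Acc 8: bank0 row4 -> MISS (open row4); precharges=5
Acc 9: bank1 row4 -> MISS (open row4); precharges=6
Acc 10: bank0 row4 -> HIT
Acc 11: bank1 row2 -> MISS (open row2); precharges=7

Answer: 7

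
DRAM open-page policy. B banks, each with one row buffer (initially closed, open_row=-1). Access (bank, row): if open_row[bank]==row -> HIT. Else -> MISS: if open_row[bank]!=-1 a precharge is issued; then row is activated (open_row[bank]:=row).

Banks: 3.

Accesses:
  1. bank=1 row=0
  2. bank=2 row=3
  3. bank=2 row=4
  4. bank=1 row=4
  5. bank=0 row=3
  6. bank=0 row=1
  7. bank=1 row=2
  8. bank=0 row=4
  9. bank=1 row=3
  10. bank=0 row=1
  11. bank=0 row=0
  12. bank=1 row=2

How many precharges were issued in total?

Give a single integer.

Answer: 9

Derivation:
Acc 1: bank1 row0 -> MISS (open row0); precharges=0
Acc 2: bank2 row3 -> MISS (open row3); precharges=0
Acc 3: bank2 row4 -> MISS (open row4); precharges=1
Acc 4: bank1 row4 -> MISS (open row4); precharges=2
Acc 5: bank0 row3 -> MISS (open row3); precharges=2
Acc 6: bank0 row1 -> MISS (open row1); precharges=3
Acc 7: bank1 row2 -> MISS (open row2); precharges=4
Acc 8: bank0 row4 -> MISS (open row4); precharges=5
Acc 9: bank1 row3 -> MISS (open row3); precharges=6
Acc 10: bank0 row1 -> MISS (open row1); precharges=7
Acc 11: bank0 row0 -> MISS (open row0); precharges=8
Acc 12: bank1 row2 -> MISS (open row2); precharges=9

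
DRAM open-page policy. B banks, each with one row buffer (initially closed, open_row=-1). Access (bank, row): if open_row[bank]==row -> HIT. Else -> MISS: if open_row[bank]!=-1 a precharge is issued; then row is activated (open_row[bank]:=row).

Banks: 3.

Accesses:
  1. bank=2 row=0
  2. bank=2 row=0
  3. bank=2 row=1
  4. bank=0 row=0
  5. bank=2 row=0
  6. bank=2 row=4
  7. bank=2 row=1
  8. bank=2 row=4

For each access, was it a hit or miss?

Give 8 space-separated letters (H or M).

Answer: M H M M M M M M

Derivation:
Acc 1: bank2 row0 -> MISS (open row0); precharges=0
Acc 2: bank2 row0 -> HIT
Acc 3: bank2 row1 -> MISS (open row1); precharges=1
Acc 4: bank0 row0 -> MISS (open row0); precharges=1
Acc 5: bank2 row0 -> MISS (open row0); precharges=2
Acc 6: bank2 row4 -> MISS (open row4); precharges=3
Acc 7: bank2 row1 -> MISS (open row1); precharges=4
Acc 8: bank2 row4 -> MISS (open row4); precharges=5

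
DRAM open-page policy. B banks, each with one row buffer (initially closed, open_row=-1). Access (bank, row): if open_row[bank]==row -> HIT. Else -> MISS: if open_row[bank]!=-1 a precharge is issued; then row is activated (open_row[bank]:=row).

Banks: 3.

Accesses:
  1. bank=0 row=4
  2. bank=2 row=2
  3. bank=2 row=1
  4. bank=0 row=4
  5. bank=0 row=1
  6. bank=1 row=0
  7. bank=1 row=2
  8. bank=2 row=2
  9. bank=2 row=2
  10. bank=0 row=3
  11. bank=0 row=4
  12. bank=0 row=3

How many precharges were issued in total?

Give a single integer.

Answer: 7

Derivation:
Acc 1: bank0 row4 -> MISS (open row4); precharges=0
Acc 2: bank2 row2 -> MISS (open row2); precharges=0
Acc 3: bank2 row1 -> MISS (open row1); precharges=1
Acc 4: bank0 row4 -> HIT
Acc 5: bank0 row1 -> MISS (open row1); precharges=2
Acc 6: bank1 row0 -> MISS (open row0); precharges=2
Acc 7: bank1 row2 -> MISS (open row2); precharges=3
Acc 8: bank2 row2 -> MISS (open row2); precharges=4
Acc 9: bank2 row2 -> HIT
Acc 10: bank0 row3 -> MISS (open row3); precharges=5
Acc 11: bank0 row4 -> MISS (open row4); precharges=6
Acc 12: bank0 row3 -> MISS (open row3); precharges=7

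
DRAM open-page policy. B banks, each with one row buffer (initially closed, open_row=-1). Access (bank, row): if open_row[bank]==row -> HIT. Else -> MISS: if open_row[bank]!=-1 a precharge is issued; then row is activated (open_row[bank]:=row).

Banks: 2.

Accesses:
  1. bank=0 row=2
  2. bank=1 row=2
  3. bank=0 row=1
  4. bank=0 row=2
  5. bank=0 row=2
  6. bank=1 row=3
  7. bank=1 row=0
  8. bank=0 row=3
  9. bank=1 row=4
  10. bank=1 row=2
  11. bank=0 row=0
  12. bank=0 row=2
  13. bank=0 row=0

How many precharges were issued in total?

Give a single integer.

Answer: 10

Derivation:
Acc 1: bank0 row2 -> MISS (open row2); precharges=0
Acc 2: bank1 row2 -> MISS (open row2); precharges=0
Acc 3: bank0 row1 -> MISS (open row1); precharges=1
Acc 4: bank0 row2 -> MISS (open row2); precharges=2
Acc 5: bank0 row2 -> HIT
Acc 6: bank1 row3 -> MISS (open row3); precharges=3
Acc 7: bank1 row0 -> MISS (open row0); precharges=4
Acc 8: bank0 row3 -> MISS (open row3); precharges=5
Acc 9: bank1 row4 -> MISS (open row4); precharges=6
Acc 10: bank1 row2 -> MISS (open row2); precharges=7
Acc 11: bank0 row0 -> MISS (open row0); precharges=8
Acc 12: bank0 row2 -> MISS (open row2); precharges=9
Acc 13: bank0 row0 -> MISS (open row0); precharges=10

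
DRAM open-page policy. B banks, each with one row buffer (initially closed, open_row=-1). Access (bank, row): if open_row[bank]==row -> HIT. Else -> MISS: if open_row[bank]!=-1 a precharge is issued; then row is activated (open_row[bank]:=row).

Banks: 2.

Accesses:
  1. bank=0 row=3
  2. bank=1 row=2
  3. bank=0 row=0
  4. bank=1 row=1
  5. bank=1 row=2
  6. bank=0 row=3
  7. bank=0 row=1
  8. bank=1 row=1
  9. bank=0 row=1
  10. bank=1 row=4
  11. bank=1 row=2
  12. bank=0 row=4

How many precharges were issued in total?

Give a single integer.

Acc 1: bank0 row3 -> MISS (open row3); precharges=0
Acc 2: bank1 row2 -> MISS (open row2); precharges=0
Acc 3: bank0 row0 -> MISS (open row0); precharges=1
Acc 4: bank1 row1 -> MISS (open row1); precharges=2
Acc 5: bank1 row2 -> MISS (open row2); precharges=3
Acc 6: bank0 row3 -> MISS (open row3); precharges=4
Acc 7: bank0 row1 -> MISS (open row1); precharges=5
Acc 8: bank1 row1 -> MISS (open row1); precharges=6
Acc 9: bank0 row1 -> HIT
Acc 10: bank1 row4 -> MISS (open row4); precharges=7
Acc 11: bank1 row2 -> MISS (open row2); precharges=8
Acc 12: bank0 row4 -> MISS (open row4); precharges=9

Answer: 9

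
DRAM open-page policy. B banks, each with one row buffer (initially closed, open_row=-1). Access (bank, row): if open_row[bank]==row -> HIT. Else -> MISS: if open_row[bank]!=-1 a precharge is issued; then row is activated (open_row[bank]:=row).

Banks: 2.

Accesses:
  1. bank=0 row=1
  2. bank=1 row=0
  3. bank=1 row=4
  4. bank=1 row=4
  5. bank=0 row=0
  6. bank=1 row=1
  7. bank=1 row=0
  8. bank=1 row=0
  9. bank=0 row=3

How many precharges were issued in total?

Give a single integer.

Answer: 5

Derivation:
Acc 1: bank0 row1 -> MISS (open row1); precharges=0
Acc 2: bank1 row0 -> MISS (open row0); precharges=0
Acc 3: bank1 row4 -> MISS (open row4); precharges=1
Acc 4: bank1 row4 -> HIT
Acc 5: bank0 row0 -> MISS (open row0); precharges=2
Acc 6: bank1 row1 -> MISS (open row1); precharges=3
Acc 7: bank1 row0 -> MISS (open row0); precharges=4
Acc 8: bank1 row0 -> HIT
Acc 9: bank0 row3 -> MISS (open row3); precharges=5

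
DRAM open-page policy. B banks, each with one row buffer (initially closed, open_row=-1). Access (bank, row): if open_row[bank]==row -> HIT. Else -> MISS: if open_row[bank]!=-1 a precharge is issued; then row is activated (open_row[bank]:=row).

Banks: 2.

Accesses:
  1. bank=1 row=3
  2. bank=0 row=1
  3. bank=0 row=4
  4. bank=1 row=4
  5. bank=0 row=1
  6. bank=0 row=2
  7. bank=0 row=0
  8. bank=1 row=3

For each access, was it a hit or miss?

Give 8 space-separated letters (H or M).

Acc 1: bank1 row3 -> MISS (open row3); precharges=0
Acc 2: bank0 row1 -> MISS (open row1); precharges=0
Acc 3: bank0 row4 -> MISS (open row4); precharges=1
Acc 4: bank1 row4 -> MISS (open row4); precharges=2
Acc 5: bank0 row1 -> MISS (open row1); precharges=3
Acc 6: bank0 row2 -> MISS (open row2); precharges=4
Acc 7: bank0 row0 -> MISS (open row0); precharges=5
Acc 8: bank1 row3 -> MISS (open row3); precharges=6

Answer: M M M M M M M M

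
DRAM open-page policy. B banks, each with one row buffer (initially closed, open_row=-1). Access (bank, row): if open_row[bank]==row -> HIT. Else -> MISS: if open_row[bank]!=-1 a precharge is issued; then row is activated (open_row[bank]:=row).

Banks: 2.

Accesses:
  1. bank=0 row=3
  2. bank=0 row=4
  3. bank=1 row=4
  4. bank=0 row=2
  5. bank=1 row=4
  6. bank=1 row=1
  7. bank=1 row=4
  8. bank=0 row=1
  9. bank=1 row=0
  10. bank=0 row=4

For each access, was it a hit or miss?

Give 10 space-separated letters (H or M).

Answer: M M M M H M M M M M

Derivation:
Acc 1: bank0 row3 -> MISS (open row3); precharges=0
Acc 2: bank0 row4 -> MISS (open row4); precharges=1
Acc 3: bank1 row4 -> MISS (open row4); precharges=1
Acc 4: bank0 row2 -> MISS (open row2); precharges=2
Acc 5: bank1 row4 -> HIT
Acc 6: bank1 row1 -> MISS (open row1); precharges=3
Acc 7: bank1 row4 -> MISS (open row4); precharges=4
Acc 8: bank0 row1 -> MISS (open row1); precharges=5
Acc 9: bank1 row0 -> MISS (open row0); precharges=6
Acc 10: bank0 row4 -> MISS (open row4); precharges=7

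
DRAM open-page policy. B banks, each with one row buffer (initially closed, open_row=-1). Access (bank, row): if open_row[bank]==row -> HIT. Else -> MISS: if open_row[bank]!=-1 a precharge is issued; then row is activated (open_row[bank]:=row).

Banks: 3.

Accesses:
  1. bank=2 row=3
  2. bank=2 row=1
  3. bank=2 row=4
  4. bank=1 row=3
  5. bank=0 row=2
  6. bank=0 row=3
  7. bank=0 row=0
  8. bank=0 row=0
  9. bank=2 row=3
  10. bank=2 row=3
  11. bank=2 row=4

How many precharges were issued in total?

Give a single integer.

Acc 1: bank2 row3 -> MISS (open row3); precharges=0
Acc 2: bank2 row1 -> MISS (open row1); precharges=1
Acc 3: bank2 row4 -> MISS (open row4); precharges=2
Acc 4: bank1 row3 -> MISS (open row3); precharges=2
Acc 5: bank0 row2 -> MISS (open row2); precharges=2
Acc 6: bank0 row3 -> MISS (open row3); precharges=3
Acc 7: bank0 row0 -> MISS (open row0); precharges=4
Acc 8: bank0 row0 -> HIT
Acc 9: bank2 row3 -> MISS (open row3); precharges=5
Acc 10: bank2 row3 -> HIT
Acc 11: bank2 row4 -> MISS (open row4); precharges=6

Answer: 6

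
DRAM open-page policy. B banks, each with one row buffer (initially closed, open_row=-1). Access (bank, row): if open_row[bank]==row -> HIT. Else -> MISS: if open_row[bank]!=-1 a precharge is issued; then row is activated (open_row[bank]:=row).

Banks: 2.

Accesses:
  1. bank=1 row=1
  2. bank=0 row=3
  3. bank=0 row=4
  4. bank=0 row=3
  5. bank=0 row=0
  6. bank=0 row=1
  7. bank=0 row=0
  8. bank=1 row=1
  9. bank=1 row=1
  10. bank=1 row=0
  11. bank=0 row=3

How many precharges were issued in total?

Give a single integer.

Acc 1: bank1 row1 -> MISS (open row1); precharges=0
Acc 2: bank0 row3 -> MISS (open row3); precharges=0
Acc 3: bank0 row4 -> MISS (open row4); precharges=1
Acc 4: bank0 row3 -> MISS (open row3); precharges=2
Acc 5: bank0 row0 -> MISS (open row0); precharges=3
Acc 6: bank0 row1 -> MISS (open row1); precharges=4
Acc 7: bank0 row0 -> MISS (open row0); precharges=5
Acc 8: bank1 row1 -> HIT
Acc 9: bank1 row1 -> HIT
Acc 10: bank1 row0 -> MISS (open row0); precharges=6
Acc 11: bank0 row3 -> MISS (open row3); precharges=7

Answer: 7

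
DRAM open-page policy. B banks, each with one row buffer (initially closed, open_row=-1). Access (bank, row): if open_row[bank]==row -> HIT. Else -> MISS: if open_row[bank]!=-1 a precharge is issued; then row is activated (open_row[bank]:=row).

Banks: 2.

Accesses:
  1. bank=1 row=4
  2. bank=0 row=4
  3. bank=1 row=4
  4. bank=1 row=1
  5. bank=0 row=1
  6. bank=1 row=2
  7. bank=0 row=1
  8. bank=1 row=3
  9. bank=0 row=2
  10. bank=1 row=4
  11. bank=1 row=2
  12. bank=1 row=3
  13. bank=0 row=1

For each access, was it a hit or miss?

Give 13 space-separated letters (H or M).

Answer: M M H M M M H M M M M M M

Derivation:
Acc 1: bank1 row4 -> MISS (open row4); precharges=0
Acc 2: bank0 row4 -> MISS (open row4); precharges=0
Acc 3: bank1 row4 -> HIT
Acc 4: bank1 row1 -> MISS (open row1); precharges=1
Acc 5: bank0 row1 -> MISS (open row1); precharges=2
Acc 6: bank1 row2 -> MISS (open row2); precharges=3
Acc 7: bank0 row1 -> HIT
Acc 8: bank1 row3 -> MISS (open row3); precharges=4
Acc 9: bank0 row2 -> MISS (open row2); precharges=5
Acc 10: bank1 row4 -> MISS (open row4); precharges=6
Acc 11: bank1 row2 -> MISS (open row2); precharges=7
Acc 12: bank1 row3 -> MISS (open row3); precharges=8
Acc 13: bank0 row1 -> MISS (open row1); precharges=9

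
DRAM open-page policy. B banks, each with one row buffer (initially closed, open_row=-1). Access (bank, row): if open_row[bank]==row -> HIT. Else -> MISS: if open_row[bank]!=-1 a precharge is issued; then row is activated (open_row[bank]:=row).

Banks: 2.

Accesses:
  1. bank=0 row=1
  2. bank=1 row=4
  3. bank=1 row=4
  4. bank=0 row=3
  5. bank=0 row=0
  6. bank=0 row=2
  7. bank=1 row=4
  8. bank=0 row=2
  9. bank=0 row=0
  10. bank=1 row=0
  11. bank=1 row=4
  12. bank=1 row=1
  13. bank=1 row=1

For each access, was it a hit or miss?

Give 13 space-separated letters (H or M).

Acc 1: bank0 row1 -> MISS (open row1); precharges=0
Acc 2: bank1 row4 -> MISS (open row4); precharges=0
Acc 3: bank1 row4 -> HIT
Acc 4: bank0 row3 -> MISS (open row3); precharges=1
Acc 5: bank0 row0 -> MISS (open row0); precharges=2
Acc 6: bank0 row2 -> MISS (open row2); precharges=3
Acc 7: bank1 row4 -> HIT
Acc 8: bank0 row2 -> HIT
Acc 9: bank0 row0 -> MISS (open row0); precharges=4
Acc 10: bank1 row0 -> MISS (open row0); precharges=5
Acc 11: bank1 row4 -> MISS (open row4); precharges=6
Acc 12: bank1 row1 -> MISS (open row1); precharges=7
Acc 13: bank1 row1 -> HIT

Answer: M M H M M M H H M M M M H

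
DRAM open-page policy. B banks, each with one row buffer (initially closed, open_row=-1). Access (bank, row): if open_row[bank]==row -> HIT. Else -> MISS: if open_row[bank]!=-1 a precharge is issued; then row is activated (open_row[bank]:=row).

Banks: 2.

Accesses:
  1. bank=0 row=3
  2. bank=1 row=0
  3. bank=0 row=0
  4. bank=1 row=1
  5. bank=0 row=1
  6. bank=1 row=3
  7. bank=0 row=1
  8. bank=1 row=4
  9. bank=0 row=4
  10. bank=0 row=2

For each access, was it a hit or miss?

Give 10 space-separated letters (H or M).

Answer: M M M M M M H M M M

Derivation:
Acc 1: bank0 row3 -> MISS (open row3); precharges=0
Acc 2: bank1 row0 -> MISS (open row0); precharges=0
Acc 3: bank0 row0 -> MISS (open row0); precharges=1
Acc 4: bank1 row1 -> MISS (open row1); precharges=2
Acc 5: bank0 row1 -> MISS (open row1); precharges=3
Acc 6: bank1 row3 -> MISS (open row3); precharges=4
Acc 7: bank0 row1 -> HIT
Acc 8: bank1 row4 -> MISS (open row4); precharges=5
Acc 9: bank0 row4 -> MISS (open row4); precharges=6
Acc 10: bank0 row2 -> MISS (open row2); precharges=7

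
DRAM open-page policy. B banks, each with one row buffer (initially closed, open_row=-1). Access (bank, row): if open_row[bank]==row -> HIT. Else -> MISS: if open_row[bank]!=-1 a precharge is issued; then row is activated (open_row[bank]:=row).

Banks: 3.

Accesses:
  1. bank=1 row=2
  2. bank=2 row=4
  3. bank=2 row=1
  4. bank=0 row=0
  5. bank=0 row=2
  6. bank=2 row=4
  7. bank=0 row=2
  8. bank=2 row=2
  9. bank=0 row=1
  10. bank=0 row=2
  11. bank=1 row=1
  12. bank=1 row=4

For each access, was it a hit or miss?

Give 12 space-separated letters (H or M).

Answer: M M M M M M H M M M M M

Derivation:
Acc 1: bank1 row2 -> MISS (open row2); precharges=0
Acc 2: bank2 row4 -> MISS (open row4); precharges=0
Acc 3: bank2 row1 -> MISS (open row1); precharges=1
Acc 4: bank0 row0 -> MISS (open row0); precharges=1
Acc 5: bank0 row2 -> MISS (open row2); precharges=2
Acc 6: bank2 row4 -> MISS (open row4); precharges=3
Acc 7: bank0 row2 -> HIT
Acc 8: bank2 row2 -> MISS (open row2); precharges=4
Acc 9: bank0 row1 -> MISS (open row1); precharges=5
Acc 10: bank0 row2 -> MISS (open row2); precharges=6
Acc 11: bank1 row1 -> MISS (open row1); precharges=7
Acc 12: bank1 row4 -> MISS (open row4); precharges=8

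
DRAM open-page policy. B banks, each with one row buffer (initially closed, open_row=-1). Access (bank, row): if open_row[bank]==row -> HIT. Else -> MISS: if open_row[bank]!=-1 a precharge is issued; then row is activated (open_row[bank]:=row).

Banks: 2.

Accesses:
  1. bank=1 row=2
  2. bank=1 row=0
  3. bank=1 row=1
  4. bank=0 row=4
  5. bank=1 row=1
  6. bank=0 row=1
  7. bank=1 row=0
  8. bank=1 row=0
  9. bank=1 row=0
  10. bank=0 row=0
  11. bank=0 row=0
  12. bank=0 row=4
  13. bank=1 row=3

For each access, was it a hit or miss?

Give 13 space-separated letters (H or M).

Acc 1: bank1 row2 -> MISS (open row2); precharges=0
Acc 2: bank1 row0 -> MISS (open row0); precharges=1
Acc 3: bank1 row1 -> MISS (open row1); precharges=2
Acc 4: bank0 row4 -> MISS (open row4); precharges=2
Acc 5: bank1 row1 -> HIT
Acc 6: bank0 row1 -> MISS (open row1); precharges=3
Acc 7: bank1 row0 -> MISS (open row0); precharges=4
Acc 8: bank1 row0 -> HIT
Acc 9: bank1 row0 -> HIT
Acc 10: bank0 row0 -> MISS (open row0); precharges=5
Acc 11: bank0 row0 -> HIT
Acc 12: bank0 row4 -> MISS (open row4); precharges=6
Acc 13: bank1 row3 -> MISS (open row3); precharges=7

Answer: M M M M H M M H H M H M M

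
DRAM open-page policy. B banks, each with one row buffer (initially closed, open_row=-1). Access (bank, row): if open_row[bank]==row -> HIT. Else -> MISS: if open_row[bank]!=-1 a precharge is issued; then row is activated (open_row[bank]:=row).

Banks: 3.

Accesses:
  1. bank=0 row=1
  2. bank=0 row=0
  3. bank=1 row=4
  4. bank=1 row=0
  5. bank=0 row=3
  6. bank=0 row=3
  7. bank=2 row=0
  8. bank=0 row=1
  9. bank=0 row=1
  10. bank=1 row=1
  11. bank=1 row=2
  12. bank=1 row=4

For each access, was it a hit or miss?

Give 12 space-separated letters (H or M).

Acc 1: bank0 row1 -> MISS (open row1); precharges=0
Acc 2: bank0 row0 -> MISS (open row0); precharges=1
Acc 3: bank1 row4 -> MISS (open row4); precharges=1
Acc 4: bank1 row0 -> MISS (open row0); precharges=2
Acc 5: bank0 row3 -> MISS (open row3); precharges=3
Acc 6: bank0 row3 -> HIT
Acc 7: bank2 row0 -> MISS (open row0); precharges=3
Acc 8: bank0 row1 -> MISS (open row1); precharges=4
Acc 9: bank0 row1 -> HIT
Acc 10: bank1 row1 -> MISS (open row1); precharges=5
Acc 11: bank1 row2 -> MISS (open row2); precharges=6
Acc 12: bank1 row4 -> MISS (open row4); precharges=7

Answer: M M M M M H M M H M M M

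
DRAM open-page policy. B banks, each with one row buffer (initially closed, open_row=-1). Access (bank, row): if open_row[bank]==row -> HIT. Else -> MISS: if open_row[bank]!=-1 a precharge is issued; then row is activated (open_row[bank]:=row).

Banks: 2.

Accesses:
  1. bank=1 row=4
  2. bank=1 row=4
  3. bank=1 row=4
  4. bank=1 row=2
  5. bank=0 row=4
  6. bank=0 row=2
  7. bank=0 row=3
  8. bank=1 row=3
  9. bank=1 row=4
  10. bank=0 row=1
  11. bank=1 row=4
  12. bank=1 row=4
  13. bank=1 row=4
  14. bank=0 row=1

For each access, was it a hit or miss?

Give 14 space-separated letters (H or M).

Acc 1: bank1 row4 -> MISS (open row4); precharges=0
Acc 2: bank1 row4 -> HIT
Acc 3: bank1 row4 -> HIT
Acc 4: bank1 row2 -> MISS (open row2); precharges=1
Acc 5: bank0 row4 -> MISS (open row4); precharges=1
Acc 6: bank0 row2 -> MISS (open row2); precharges=2
Acc 7: bank0 row3 -> MISS (open row3); precharges=3
Acc 8: bank1 row3 -> MISS (open row3); precharges=4
Acc 9: bank1 row4 -> MISS (open row4); precharges=5
Acc 10: bank0 row1 -> MISS (open row1); precharges=6
Acc 11: bank1 row4 -> HIT
Acc 12: bank1 row4 -> HIT
Acc 13: bank1 row4 -> HIT
Acc 14: bank0 row1 -> HIT

Answer: M H H M M M M M M M H H H H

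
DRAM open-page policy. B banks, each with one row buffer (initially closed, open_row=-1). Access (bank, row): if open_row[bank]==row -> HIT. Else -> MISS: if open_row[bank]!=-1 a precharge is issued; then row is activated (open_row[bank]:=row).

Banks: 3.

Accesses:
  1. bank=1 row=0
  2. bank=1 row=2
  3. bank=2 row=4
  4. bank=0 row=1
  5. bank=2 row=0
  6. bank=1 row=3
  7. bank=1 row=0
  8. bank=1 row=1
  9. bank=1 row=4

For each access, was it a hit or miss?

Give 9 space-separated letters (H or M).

Answer: M M M M M M M M M

Derivation:
Acc 1: bank1 row0 -> MISS (open row0); precharges=0
Acc 2: bank1 row2 -> MISS (open row2); precharges=1
Acc 3: bank2 row4 -> MISS (open row4); precharges=1
Acc 4: bank0 row1 -> MISS (open row1); precharges=1
Acc 5: bank2 row0 -> MISS (open row0); precharges=2
Acc 6: bank1 row3 -> MISS (open row3); precharges=3
Acc 7: bank1 row0 -> MISS (open row0); precharges=4
Acc 8: bank1 row1 -> MISS (open row1); precharges=5
Acc 9: bank1 row4 -> MISS (open row4); precharges=6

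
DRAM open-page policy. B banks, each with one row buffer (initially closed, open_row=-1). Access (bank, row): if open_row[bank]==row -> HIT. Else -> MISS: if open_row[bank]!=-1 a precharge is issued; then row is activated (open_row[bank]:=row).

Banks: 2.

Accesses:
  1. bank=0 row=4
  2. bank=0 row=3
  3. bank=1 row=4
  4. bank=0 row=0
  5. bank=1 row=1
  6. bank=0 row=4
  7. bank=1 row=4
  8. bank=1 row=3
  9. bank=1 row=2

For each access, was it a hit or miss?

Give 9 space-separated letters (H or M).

Acc 1: bank0 row4 -> MISS (open row4); precharges=0
Acc 2: bank0 row3 -> MISS (open row3); precharges=1
Acc 3: bank1 row4 -> MISS (open row4); precharges=1
Acc 4: bank0 row0 -> MISS (open row0); precharges=2
Acc 5: bank1 row1 -> MISS (open row1); precharges=3
Acc 6: bank0 row4 -> MISS (open row4); precharges=4
Acc 7: bank1 row4 -> MISS (open row4); precharges=5
Acc 8: bank1 row3 -> MISS (open row3); precharges=6
Acc 9: bank1 row2 -> MISS (open row2); precharges=7

Answer: M M M M M M M M M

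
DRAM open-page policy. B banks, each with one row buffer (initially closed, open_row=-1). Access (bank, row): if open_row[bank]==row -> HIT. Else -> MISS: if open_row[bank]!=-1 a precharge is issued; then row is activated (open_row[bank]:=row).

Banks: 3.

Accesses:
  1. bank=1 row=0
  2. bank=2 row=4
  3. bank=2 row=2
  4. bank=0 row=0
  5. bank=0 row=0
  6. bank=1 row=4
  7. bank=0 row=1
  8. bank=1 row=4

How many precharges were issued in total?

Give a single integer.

Answer: 3

Derivation:
Acc 1: bank1 row0 -> MISS (open row0); precharges=0
Acc 2: bank2 row4 -> MISS (open row4); precharges=0
Acc 3: bank2 row2 -> MISS (open row2); precharges=1
Acc 4: bank0 row0 -> MISS (open row0); precharges=1
Acc 5: bank0 row0 -> HIT
Acc 6: bank1 row4 -> MISS (open row4); precharges=2
Acc 7: bank0 row1 -> MISS (open row1); precharges=3
Acc 8: bank1 row4 -> HIT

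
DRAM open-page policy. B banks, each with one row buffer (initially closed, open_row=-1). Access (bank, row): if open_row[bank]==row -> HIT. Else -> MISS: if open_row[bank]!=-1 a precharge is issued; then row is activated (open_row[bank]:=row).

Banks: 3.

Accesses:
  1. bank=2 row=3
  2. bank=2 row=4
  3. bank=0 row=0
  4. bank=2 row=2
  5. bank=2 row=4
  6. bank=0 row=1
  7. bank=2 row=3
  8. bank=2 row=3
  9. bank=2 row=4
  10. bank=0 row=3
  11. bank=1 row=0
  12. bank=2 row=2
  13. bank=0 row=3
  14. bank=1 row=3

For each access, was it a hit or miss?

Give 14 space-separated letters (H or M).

Acc 1: bank2 row3 -> MISS (open row3); precharges=0
Acc 2: bank2 row4 -> MISS (open row4); precharges=1
Acc 3: bank0 row0 -> MISS (open row0); precharges=1
Acc 4: bank2 row2 -> MISS (open row2); precharges=2
Acc 5: bank2 row4 -> MISS (open row4); precharges=3
Acc 6: bank0 row1 -> MISS (open row1); precharges=4
Acc 7: bank2 row3 -> MISS (open row3); precharges=5
Acc 8: bank2 row3 -> HIT
Acc 9: bank2 row4 -> MISS (open row4); precharges=6
Acc 10: bank0 row3 -> MISS (open row3); precharges=7
Acc 11: bank1 row0 -> MISS (open row0); precharges=7
Acc 12: bank2 row2 -> MISS (open row2); precharges=8
Acc 13: bank0 row3 -> HIT
Acc 14: bank1 row3 -> MISS (open row3); precharges=9

Answer: M M M M M M M H M M M M H M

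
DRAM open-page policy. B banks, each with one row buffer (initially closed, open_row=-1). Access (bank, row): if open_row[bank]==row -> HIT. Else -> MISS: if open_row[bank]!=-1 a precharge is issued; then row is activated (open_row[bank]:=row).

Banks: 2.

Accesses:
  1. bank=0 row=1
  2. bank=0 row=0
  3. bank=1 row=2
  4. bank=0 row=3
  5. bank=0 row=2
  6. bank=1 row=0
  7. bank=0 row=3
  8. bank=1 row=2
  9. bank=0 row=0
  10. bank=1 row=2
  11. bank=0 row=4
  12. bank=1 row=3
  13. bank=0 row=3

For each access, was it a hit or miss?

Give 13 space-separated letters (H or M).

Acc 1: bank0 row1 -> MISS (open row1); precharges=0
Acc 2: bank0 row0 -> MISS (open row0); precharges=1
Acc 3: bank1 row2 -> MISS (open row2); precharges=1
Acc 4: bank0 row3 -> MISS (open row3); precharges=2
Acc 5: bank0 row2 -> MISS (open row2); precharges=3
Acc 6: bank1 row0 -> MISS (open row0); precharges=4
Acc 7: bank0 row3 -> MISS (open row3); precharges=5
Acc 8: bank1 row2 -> MISS (open row2); precharges=6
Acc 9: bank0 row0 -> MISS (open row0); precharges=7
Acc 10: bank1 row2 -> HIT
Acc 11: bank0 row4 -> MISS (open row4); precharges=8
Acc 12: bank1 row3 -> MISS (open row3); precharges=9
Acc 13: bank0 row3 -> MISS (open row3); precharges=10

Answer: M M M M M M M M M H M M M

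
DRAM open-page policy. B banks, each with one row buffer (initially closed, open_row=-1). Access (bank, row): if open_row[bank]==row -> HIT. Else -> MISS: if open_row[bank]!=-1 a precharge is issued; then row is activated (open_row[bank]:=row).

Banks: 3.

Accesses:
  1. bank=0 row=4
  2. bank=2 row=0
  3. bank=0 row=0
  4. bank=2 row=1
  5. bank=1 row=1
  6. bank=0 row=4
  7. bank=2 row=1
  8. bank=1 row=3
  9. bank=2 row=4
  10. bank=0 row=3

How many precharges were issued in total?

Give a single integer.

Answer: 6

Derivation:
Acc 1: bank0 row4 -> MISS (open row4); precharges=0
Acc 2: bank2 row0 -> MISS (open row0); precharges=0
Acc 3: bank0 row0 -> MISS (open row0); precharges=1
Acc 4: bank2 row1 -> MISS (open row1); precharges=2
Acc 5: bank1 row1 -> MISS (open row1); precharges=2
Acc 6: bank0 row4 -> MISS (open row4); precharges=3
Acc 7: bank2 row1 -> HIT
Acc 8: bank1 row3 -> MISS (open row3); precharges=4
Acc 9: bank2 row4 -> MISS (open row4); precharges=5
Acc 10: bank0 row3 -> MISS (open row3); precharges=6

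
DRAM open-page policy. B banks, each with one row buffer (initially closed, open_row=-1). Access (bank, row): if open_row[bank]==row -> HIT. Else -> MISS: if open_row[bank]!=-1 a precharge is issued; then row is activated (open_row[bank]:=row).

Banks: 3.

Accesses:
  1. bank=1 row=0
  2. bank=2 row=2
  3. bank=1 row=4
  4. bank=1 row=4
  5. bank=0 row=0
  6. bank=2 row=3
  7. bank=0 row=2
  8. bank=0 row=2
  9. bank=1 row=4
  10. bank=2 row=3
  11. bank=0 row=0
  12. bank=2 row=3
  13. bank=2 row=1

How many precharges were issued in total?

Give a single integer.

Acc 1: bank1 row0 -> MISS (open row0); precharges=0
Acc 2: bank2 row2 -> MISS (open row2); precharges=0
Acc 3: bank1 row4 -> MISS (open row4); precharges=1
Acc 4: bank1 row4 -> HIT
Acc 5: bank0 row0 -> MISS (open row0); precharges=1
Acc 6: bank2 row3 -> MISS (open row3); precharges=2
Acc 7: bank0 row2 -> MISS (open row2); precharges=3
Acc 8: bank0 row2 -> HIT
Acc 9: bank1 row4 -> HIT
Acc 10: bank2 row3 -> HIT
Acc 11: bank0 row0 -> MISS (open row0); precharges=4
Acc 12: bank2 row3 -> HIT
Acc 13: bank2 row1 -> MISS (open row1); precharges=5

Answer: 5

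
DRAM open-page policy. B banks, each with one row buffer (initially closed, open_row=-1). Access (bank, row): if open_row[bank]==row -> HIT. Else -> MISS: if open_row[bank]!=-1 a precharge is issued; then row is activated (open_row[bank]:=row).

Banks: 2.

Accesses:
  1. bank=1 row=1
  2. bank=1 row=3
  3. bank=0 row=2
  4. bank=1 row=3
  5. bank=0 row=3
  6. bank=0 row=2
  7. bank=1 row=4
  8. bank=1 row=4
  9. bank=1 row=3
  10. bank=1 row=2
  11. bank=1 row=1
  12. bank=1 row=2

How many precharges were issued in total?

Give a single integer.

Answer: 8

Derivation:
Acc 1: bank1 row1 -> MISS (open row1); precharges=0
Acc 2: bank1 row3 -> MISS (open row3); precharges=1
Acc 3: bank0 row2 -> MISS (open row2); precharges=1
Acc 4: bank1 row3 -> HIT
Acc 5: bank0 row3 -> MISS (open row3); precharges=2
Acc 6: bank0 row2 -> MISS (open row2); precharges=3
Acc 7: bank1 row4 -> MISS (open row4); precharges=4
Acc 8: bank1 row4 -> HIT
Acc 9: bank1 row3 -> MISS (open row3); precharges=5
Acc 10: bank1 row2 -> MISS (open row2); precharges=6
Acc 11: bank1 row1 -> MISS (open row1); precharges=7
Acc 12: bank1 row2 -> MISS (open row2); precharges=8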